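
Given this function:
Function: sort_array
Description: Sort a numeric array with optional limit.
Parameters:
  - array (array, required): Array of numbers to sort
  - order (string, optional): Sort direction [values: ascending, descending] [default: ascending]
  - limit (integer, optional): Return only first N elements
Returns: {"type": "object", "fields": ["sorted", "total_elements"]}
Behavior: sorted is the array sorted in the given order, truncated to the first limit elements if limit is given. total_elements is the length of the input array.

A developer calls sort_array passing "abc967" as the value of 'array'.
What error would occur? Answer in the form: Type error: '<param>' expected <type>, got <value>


Spec: 'array' is declared as array; "abc967" is a string.
Type error: 'array' expected array, got "abc967"


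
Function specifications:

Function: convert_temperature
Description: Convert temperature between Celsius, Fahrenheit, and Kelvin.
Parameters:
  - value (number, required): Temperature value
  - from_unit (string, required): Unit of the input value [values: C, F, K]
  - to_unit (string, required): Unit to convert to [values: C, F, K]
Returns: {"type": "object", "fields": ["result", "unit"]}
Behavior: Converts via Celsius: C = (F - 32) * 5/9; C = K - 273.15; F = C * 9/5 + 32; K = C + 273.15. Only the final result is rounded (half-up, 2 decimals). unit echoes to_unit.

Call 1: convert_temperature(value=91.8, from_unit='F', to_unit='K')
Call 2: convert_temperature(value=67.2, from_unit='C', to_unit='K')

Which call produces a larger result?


Call 1:
  To C: (91.8 - 32) * 5/9 = 33.222222
  To K: 33.222222 + 273.15 = 306.372222
  Round to 2 decimals: 306.37
  -> 306.37 K
Call 2:
  Input already in C: 67.2
  To K: 67.2 + 273.15 = 340.35
  Round to 2 decimals: 340.35
  -> 340.35 K
Call 2 (340.35 K)


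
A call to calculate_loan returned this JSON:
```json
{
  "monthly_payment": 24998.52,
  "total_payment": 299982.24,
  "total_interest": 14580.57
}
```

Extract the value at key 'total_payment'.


299982.24


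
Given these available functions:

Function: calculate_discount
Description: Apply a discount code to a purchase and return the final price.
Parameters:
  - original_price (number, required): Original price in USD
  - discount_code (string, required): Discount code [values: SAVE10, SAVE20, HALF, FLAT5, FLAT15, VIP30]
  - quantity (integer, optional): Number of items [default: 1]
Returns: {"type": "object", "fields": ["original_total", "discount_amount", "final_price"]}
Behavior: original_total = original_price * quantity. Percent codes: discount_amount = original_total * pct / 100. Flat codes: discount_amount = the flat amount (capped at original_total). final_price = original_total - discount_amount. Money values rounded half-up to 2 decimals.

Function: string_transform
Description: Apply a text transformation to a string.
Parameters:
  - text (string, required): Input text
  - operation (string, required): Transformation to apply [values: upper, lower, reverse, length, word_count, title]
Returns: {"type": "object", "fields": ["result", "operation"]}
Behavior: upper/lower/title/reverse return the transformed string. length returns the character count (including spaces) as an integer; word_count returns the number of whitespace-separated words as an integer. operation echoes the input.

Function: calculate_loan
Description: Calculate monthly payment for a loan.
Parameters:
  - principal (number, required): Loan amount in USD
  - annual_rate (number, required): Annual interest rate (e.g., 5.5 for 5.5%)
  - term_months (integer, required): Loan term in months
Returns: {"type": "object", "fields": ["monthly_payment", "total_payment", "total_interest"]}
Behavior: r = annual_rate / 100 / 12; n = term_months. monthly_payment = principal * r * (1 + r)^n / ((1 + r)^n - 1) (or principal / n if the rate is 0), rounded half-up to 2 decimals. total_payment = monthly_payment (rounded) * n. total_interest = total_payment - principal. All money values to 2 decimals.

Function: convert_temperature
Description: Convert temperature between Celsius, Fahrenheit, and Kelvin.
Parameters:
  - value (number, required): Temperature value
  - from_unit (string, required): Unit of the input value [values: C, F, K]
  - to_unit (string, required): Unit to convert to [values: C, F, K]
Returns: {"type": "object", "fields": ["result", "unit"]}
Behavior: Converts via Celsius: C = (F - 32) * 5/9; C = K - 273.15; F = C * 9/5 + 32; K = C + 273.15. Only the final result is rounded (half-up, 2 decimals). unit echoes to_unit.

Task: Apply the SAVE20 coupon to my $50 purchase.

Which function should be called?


The task needs a function whose description is: Apply a discount code to a purchase and return the final price.
calculate_discount


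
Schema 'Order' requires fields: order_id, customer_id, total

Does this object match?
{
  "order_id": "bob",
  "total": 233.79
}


Checking required fields...
Missing: customer_id
Invalid - missing required field 'customer_id'


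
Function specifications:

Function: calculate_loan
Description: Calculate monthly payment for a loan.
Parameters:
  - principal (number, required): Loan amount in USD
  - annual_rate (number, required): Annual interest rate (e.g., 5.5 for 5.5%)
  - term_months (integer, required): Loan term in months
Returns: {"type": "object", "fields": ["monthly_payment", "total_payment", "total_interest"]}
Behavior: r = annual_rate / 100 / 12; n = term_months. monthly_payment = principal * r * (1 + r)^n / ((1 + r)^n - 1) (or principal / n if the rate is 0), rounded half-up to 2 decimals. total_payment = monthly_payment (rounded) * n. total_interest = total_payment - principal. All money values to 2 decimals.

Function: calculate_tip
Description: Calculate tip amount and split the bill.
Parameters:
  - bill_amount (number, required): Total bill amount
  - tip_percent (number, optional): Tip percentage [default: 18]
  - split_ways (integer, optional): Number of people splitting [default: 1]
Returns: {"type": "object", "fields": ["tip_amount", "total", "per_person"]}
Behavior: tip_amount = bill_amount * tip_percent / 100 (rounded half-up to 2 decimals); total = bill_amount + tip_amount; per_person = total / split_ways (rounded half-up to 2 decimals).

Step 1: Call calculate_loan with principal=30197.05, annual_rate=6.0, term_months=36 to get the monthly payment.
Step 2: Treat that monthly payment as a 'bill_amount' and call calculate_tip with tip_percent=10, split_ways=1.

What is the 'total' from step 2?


Step 1: calculate_loan(principal=30197.05, annual_rate=6.0, term_months=36)
  r = 6.0 / 100 / 12 = 0.005 (keep full precision)
  (1 + r)^36 = 1.19668052
  monthly_payment = 30197.05 * 0.005 * 1.19668052 / (1.19668052 - 1) = 918.652766 -> 918.65
  total_payment = 918.65 * 36 = 33071.40
  total_interest = 33071.40 - 30197.05 = 2874.35
  -> monthly_payment = 918.65
Step 2: calculate_tip(bill_amount=918.65, tip_percent=10, split_ways=1)
  tip_amount = 918.65 * 10/100 = 91.865 -> 91.87
  total = 918.65 + 91.87 = 1010.52
  per_person = 1010.52 / 1 = 1010.52 -> 1010.52
  -> total = 1010.52
$1010.52


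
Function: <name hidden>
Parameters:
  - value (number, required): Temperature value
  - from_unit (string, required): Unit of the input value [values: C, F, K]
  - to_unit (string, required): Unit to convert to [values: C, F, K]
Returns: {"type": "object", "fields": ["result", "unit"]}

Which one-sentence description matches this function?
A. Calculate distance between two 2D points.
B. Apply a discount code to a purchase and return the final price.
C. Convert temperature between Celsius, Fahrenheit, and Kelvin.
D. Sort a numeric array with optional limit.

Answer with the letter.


Parameters value, from_unit, to_unit and return ["result", "unit"] fit: Convert temperature between Celsius, Fahrenheit, and Kelvin.
C


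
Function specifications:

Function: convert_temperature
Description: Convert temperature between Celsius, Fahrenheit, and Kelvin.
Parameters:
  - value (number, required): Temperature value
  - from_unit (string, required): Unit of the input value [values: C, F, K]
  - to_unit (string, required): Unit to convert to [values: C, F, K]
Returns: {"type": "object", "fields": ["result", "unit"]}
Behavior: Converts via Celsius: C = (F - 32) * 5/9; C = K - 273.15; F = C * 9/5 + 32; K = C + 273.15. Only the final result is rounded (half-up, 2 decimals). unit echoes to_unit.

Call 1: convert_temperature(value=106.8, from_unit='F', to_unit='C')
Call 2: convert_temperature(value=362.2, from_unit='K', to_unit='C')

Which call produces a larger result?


Call 1:
  To C: (106.8 - 32) * 5/9 = 41.555556
  Target is C: 41.555556
  Round to 2 decimals: 41.56
  -> 41.56 C
Call 2:
  To C: 362.2 - 273.15 = 89.05
  Target is C: 89.05
  Round to 2 decimals: 89.05
  -> 89.05 C
Call 2 (89.05 C)


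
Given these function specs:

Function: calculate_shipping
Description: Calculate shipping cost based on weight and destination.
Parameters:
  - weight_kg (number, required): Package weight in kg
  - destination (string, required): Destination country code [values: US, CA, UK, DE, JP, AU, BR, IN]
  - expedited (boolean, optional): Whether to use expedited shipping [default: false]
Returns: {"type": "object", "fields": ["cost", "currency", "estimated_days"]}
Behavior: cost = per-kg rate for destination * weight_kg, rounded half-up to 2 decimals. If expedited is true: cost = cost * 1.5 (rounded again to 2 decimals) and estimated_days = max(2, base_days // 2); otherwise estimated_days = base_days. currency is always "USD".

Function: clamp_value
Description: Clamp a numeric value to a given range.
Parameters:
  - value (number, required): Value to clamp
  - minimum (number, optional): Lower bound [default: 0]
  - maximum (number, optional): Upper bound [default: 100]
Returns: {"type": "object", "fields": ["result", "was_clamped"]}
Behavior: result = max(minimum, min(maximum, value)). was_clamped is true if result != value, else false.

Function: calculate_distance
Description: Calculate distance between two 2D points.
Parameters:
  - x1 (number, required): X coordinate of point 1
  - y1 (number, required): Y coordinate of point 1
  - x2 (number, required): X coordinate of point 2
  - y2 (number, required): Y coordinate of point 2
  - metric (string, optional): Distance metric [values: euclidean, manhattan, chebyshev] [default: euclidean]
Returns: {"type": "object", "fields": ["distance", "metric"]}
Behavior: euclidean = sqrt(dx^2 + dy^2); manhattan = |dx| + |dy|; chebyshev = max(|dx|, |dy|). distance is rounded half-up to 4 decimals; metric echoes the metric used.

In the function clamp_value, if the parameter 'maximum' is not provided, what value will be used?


The clamp_value spec declares:
  - maximum (number, optional): Upper bound [default: 100]
Default:
100


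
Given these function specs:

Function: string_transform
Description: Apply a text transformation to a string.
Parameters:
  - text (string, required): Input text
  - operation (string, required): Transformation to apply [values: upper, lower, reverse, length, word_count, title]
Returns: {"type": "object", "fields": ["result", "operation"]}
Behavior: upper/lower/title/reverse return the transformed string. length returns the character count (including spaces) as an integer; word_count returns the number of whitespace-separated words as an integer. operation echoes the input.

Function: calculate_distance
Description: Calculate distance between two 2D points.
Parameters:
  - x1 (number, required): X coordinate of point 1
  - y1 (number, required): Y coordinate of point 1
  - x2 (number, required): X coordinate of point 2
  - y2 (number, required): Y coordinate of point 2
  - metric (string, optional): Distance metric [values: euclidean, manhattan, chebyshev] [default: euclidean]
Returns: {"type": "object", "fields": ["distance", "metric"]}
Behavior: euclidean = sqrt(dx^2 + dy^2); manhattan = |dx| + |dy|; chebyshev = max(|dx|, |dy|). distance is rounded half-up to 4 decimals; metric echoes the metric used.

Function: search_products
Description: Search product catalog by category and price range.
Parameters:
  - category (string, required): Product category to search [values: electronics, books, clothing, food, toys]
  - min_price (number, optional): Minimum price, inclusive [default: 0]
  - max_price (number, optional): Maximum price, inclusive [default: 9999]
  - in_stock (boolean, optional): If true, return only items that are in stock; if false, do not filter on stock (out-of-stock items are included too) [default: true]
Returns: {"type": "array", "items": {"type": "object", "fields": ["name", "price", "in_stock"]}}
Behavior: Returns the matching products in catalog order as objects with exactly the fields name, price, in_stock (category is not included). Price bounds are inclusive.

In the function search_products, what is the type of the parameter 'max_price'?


The search_products spec declares:
  - max_price (number, optional): Maximum price, inclusive [default: 9999]
Type:
number


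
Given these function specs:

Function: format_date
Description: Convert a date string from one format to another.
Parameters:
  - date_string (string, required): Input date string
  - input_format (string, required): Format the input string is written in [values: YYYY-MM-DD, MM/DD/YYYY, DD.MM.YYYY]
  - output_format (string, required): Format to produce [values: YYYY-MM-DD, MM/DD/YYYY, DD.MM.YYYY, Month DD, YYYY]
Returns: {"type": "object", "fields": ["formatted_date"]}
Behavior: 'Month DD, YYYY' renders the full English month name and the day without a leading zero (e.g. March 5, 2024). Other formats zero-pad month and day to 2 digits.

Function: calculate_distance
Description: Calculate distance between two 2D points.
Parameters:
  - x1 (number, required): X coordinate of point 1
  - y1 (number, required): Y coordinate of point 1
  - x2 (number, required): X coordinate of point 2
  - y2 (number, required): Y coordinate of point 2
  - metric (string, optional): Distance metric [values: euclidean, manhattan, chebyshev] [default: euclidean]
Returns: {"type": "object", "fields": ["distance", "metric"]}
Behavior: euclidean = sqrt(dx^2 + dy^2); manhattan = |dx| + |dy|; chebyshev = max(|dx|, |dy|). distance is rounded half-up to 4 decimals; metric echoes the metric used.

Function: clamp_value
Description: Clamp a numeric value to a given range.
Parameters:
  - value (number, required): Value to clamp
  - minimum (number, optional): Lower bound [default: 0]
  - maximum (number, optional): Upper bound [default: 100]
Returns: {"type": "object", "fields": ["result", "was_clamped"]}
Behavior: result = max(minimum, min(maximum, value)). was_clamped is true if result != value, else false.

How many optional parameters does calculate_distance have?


Parameters of calculate_distance: x1 (required), y1 (required), x2 (required), y2 (required), metric (optional)
Optional count:
1


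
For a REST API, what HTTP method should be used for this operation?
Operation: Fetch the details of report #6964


GET = read, POST = create, PUT = update/replace, DELETE = remove
This operation is a read.
GET


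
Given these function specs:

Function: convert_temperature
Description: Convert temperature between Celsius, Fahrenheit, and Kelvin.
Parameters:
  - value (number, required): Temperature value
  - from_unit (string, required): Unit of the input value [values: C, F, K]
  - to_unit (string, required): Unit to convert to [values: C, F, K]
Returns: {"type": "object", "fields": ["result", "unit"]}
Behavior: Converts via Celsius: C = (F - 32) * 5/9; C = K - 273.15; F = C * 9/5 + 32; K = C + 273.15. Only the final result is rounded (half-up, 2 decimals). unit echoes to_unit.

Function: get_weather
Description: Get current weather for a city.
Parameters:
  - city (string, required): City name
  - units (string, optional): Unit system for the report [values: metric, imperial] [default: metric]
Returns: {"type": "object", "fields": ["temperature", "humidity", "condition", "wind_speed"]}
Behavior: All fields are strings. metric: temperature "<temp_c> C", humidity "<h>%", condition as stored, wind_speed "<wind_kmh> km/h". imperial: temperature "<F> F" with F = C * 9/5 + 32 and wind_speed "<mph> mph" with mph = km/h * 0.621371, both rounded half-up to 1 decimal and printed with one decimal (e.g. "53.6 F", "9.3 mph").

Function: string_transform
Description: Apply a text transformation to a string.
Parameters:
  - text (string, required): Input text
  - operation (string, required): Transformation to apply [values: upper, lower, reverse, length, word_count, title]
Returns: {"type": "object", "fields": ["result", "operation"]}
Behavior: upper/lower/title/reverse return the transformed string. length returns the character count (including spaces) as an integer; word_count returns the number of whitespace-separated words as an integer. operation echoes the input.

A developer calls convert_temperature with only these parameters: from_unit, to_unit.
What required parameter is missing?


Required parameters: value, from_unit, to_unit
Provided: from_unit, to_unit
Missing: value
value


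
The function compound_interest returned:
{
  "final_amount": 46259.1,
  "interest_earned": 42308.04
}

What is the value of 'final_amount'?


46259.1


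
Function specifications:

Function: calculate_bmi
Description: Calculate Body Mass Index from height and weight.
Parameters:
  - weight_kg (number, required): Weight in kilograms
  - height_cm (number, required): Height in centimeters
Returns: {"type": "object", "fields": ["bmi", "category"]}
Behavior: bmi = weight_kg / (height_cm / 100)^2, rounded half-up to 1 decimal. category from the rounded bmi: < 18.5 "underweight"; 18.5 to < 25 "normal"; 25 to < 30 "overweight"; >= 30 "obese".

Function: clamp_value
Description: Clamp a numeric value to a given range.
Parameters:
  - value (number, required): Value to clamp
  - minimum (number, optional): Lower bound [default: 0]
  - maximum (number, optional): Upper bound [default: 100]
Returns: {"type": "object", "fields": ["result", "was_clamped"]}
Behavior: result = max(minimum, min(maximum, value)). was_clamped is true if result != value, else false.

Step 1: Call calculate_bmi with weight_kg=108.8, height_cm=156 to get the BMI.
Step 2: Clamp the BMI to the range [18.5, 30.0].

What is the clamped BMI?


Step 1: calculate_bmi(weight_kg=108.8, height_cm=156)
  height_m = 156 / 100 = 1.56
  bmi = 108.8 / 1.56^2 = 108.8 / 2.4336 = 44.707429 -> 44.7
  44.7 >= 30 -> obese
  -> bmi = 44.7
Step 2: clamp_value(value=44.7, minimum=18.5, maximum=30.0)
  result = max(18.5, min(30.0, 44.7)) = max(18.5, 30.0) = 30.0
  was_clamped = (30.0 != 44.7) = true
  -> result = 30.0
30.0


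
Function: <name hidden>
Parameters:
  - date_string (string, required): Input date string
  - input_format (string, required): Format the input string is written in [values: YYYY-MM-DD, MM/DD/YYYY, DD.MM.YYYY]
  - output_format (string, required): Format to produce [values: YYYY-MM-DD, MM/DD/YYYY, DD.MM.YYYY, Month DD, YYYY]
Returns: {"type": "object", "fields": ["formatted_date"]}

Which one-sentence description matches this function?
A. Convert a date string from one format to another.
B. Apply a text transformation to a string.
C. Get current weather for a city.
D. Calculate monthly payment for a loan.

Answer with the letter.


Parameters date_string, input_format, output_format and return ["formatted_date"] fit: Convert a date string from one format to another.
A


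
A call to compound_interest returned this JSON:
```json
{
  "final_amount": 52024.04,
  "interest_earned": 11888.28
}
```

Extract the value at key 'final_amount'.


52024.04


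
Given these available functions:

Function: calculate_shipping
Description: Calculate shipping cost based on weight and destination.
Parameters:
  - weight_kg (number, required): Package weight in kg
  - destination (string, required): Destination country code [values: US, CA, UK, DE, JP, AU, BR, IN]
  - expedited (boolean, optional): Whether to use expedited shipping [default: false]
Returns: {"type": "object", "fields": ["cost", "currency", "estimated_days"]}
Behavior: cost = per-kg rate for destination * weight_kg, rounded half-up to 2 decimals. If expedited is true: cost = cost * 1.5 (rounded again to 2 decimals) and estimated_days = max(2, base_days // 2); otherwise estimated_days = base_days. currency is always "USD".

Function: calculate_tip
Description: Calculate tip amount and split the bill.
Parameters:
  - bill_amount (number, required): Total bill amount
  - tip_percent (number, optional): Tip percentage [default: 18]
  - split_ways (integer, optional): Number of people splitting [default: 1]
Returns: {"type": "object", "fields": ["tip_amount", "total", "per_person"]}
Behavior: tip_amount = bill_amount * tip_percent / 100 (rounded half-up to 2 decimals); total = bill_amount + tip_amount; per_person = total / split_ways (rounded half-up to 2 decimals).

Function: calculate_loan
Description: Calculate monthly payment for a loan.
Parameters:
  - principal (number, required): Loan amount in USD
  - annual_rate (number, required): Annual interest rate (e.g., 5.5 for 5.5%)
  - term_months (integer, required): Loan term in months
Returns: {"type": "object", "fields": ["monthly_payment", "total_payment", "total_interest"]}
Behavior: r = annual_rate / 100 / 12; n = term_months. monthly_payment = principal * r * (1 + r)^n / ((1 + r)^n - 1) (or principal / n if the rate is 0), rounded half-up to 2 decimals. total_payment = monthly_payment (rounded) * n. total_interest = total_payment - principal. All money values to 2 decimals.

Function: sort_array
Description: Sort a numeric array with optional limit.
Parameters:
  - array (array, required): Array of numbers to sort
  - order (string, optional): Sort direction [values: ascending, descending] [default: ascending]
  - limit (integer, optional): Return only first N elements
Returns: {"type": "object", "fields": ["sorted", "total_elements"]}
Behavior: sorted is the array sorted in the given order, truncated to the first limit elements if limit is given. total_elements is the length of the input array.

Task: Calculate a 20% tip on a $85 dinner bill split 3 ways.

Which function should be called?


The task needs a function whose description is: Calculate tip amount and split the bill.
calculate_tip


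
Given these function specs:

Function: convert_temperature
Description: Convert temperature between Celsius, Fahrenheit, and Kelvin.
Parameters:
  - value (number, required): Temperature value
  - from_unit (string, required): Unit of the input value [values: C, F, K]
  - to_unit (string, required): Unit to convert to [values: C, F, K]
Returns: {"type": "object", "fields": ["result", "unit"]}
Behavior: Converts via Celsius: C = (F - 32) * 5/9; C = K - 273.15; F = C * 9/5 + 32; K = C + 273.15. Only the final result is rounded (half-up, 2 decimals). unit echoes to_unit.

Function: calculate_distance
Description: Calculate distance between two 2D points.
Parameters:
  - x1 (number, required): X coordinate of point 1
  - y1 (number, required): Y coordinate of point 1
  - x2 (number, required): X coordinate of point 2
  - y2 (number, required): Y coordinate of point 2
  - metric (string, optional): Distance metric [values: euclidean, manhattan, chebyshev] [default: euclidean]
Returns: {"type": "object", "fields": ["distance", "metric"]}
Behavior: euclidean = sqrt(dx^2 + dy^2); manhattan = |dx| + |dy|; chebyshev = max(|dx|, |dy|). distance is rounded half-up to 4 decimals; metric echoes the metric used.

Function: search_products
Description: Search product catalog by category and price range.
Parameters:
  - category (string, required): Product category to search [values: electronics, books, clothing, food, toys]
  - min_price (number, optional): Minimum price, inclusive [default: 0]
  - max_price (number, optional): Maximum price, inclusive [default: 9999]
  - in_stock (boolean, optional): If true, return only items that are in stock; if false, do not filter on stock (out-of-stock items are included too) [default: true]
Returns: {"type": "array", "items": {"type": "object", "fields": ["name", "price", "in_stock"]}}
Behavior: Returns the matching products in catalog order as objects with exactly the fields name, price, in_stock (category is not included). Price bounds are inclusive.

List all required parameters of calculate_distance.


Parameters of calculate_distance and their required/optional flag:
  x1: required
  y1: required
  x2: required
  y2: required
  metric: optional
x1, x2, y1, y2


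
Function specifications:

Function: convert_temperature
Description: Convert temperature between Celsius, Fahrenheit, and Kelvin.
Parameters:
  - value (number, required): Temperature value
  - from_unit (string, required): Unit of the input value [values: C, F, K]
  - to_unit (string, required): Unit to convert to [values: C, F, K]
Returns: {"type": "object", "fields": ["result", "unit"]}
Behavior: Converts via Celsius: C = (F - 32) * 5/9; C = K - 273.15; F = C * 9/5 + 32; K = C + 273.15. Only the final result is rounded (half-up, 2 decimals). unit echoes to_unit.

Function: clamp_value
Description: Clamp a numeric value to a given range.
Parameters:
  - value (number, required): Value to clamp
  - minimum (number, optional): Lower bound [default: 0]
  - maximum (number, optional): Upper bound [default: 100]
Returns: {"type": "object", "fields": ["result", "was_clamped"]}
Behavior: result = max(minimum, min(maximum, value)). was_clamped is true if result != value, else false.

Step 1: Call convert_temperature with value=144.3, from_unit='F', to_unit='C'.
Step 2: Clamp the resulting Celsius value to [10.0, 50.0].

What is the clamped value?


Step 1: convert_temperature(value=144.3, from_unit=F, to_unit=C)
  To C: (144.3 - 32) * 5/9 = 62.388889
  Target is C: 62.388889
  Round to 2 decimals: 62.39
  -> result = 62.39 C
Step 2: clamp_value(value=62.39, minimum=10.0, maximum=50.0)
  result = max(10.0, min(50.0, 62.39)) = max(10.0, 50.0) = 50.0
  was_clamped = (50.0 != 62.39) = true
  -> result = 50.0
50.0


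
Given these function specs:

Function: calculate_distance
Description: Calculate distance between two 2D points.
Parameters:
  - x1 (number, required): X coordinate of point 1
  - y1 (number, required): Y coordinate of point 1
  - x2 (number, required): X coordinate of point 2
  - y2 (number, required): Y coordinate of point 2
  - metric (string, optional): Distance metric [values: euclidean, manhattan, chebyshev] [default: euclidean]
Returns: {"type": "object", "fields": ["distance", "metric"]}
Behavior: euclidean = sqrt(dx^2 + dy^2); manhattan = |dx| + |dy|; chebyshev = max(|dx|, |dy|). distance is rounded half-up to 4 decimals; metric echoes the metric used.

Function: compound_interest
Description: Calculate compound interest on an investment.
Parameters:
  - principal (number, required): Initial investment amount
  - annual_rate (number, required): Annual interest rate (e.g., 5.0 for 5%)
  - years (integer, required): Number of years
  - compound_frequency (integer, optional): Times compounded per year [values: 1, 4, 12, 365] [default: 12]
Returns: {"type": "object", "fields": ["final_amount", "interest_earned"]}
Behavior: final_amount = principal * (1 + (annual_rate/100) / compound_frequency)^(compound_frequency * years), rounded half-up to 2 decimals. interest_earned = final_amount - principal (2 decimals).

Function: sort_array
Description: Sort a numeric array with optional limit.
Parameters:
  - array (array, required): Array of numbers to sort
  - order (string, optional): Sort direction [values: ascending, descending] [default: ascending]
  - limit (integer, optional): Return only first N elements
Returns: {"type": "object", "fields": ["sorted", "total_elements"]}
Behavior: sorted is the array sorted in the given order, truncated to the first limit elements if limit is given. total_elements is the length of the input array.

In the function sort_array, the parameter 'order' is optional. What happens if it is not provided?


The sort_array spec declares:
  - order (string, optional): Sort direction [values: ascending, descending] [default: ascending]
It defaults to ascending


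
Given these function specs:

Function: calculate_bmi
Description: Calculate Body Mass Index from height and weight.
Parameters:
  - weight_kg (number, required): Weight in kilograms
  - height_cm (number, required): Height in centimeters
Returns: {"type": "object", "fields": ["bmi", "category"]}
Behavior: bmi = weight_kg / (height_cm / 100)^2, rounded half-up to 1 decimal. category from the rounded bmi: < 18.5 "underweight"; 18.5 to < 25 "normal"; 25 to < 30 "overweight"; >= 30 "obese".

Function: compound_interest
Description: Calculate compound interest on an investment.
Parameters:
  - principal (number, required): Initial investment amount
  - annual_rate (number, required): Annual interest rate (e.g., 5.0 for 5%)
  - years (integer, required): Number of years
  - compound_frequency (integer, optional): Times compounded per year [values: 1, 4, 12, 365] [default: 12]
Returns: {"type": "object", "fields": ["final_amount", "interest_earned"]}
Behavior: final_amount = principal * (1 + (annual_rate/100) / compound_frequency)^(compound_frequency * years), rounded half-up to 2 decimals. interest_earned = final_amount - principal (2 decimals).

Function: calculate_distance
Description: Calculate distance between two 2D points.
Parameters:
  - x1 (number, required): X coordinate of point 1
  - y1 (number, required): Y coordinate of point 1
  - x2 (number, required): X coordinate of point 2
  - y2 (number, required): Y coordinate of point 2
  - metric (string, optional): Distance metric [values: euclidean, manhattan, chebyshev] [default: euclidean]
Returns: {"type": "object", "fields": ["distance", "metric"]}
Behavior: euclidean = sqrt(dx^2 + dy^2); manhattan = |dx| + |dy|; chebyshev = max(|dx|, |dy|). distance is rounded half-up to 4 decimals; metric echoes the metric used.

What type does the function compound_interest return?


The compound_interest spec declares Returns: {"type": "object", "fields": ["final_amount", "interest_earned"]}
Type:
object


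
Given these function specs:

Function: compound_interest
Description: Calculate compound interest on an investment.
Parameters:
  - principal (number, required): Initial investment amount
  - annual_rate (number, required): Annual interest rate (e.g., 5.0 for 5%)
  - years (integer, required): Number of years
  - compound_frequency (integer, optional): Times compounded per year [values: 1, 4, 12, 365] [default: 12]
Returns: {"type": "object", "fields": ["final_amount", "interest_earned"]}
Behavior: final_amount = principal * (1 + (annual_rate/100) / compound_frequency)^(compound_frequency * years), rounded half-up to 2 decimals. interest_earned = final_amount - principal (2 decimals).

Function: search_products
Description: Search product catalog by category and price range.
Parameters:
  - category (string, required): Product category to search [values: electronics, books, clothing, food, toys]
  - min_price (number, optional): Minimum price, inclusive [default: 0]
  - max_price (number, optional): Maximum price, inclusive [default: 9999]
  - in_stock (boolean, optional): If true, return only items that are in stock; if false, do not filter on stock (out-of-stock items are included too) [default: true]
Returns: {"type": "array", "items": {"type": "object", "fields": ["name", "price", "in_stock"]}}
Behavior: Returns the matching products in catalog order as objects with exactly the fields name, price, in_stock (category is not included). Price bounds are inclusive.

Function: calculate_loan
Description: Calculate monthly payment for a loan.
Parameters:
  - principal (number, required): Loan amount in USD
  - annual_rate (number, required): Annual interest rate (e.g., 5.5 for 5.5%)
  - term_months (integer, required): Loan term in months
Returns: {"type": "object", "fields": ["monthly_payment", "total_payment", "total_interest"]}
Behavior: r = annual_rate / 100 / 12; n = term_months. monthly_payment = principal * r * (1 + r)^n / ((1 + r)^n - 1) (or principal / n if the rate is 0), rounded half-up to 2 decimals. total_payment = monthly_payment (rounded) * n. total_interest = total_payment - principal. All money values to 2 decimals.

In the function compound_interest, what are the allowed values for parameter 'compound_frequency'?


The compound_interest spec declares:
  - compound_frequency (integer, optional): Times compounded per year [values: 1, 4, 12, 365] [default: 12]
Allowed values:
1, 4, 12, 365


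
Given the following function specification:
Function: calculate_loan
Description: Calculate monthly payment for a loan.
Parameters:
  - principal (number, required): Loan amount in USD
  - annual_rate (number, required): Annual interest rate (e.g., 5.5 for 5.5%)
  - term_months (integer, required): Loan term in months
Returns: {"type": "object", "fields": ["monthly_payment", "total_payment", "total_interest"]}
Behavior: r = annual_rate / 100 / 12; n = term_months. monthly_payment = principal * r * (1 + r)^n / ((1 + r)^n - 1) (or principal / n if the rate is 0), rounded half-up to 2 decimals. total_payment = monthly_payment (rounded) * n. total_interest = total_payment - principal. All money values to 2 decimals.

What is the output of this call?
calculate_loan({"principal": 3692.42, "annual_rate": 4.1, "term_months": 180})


r = 4.1 / 100 / 12 = 0.003416666667 (keep full precision)
(1 + r)^180 = 1.84771874
monthly_payment = 3692.42 * 0.003416666667 * 1.84771874 / (1.84771874 - 1) = 27.49779 -> 27.50
total_payment = 27.50 * 180 = 4950.00
total_interest = 4950.00 - 3692.42 = 1257.58
Output:
{"monthly_payment": 27.5, "total_payment": 4950.0, "total_interest": 1257.58}


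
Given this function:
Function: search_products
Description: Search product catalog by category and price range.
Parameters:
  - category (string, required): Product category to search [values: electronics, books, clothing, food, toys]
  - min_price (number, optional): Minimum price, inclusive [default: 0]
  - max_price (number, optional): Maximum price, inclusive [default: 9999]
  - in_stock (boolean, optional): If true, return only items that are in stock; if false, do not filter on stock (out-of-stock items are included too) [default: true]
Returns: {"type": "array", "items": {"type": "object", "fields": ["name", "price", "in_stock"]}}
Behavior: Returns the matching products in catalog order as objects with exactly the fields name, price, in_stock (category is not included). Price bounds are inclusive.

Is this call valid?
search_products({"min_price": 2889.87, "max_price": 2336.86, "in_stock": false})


Checking required parameters...
Missing required parameter: category
Invalid - missing required parameter 'category'


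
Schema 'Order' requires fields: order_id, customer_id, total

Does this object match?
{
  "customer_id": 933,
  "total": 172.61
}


Checking required fields...
Missing: order_id
Invalid - missing required field 'order_id'


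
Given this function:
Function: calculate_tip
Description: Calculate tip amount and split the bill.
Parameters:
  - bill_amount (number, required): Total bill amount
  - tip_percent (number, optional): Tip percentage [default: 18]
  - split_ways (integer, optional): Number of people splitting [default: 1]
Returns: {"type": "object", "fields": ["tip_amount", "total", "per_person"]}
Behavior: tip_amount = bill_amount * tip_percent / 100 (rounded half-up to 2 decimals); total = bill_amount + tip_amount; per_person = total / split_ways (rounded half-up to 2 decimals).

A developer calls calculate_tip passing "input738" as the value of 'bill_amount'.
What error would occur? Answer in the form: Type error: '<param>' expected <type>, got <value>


Spec: 'bill_amount' is declared as number; "input738" is a string.
Type error: 'bill_amount' expected number, got "input738"


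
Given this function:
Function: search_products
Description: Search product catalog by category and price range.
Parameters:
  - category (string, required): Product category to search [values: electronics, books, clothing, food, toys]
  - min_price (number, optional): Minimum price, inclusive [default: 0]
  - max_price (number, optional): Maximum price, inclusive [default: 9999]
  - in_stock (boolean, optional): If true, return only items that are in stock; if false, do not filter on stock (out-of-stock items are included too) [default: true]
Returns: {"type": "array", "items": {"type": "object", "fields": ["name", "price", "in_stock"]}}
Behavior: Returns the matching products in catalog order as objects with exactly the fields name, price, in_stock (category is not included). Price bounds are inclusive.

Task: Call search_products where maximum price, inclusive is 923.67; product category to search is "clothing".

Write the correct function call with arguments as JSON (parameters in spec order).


Mapping each described value to its parameter name:
  'Maximum price, inclusive' -> max_price = 923.67
  'Product category to search' -> category = "clothing"
search_products({"category": "clothing", "max_price": 923.67})


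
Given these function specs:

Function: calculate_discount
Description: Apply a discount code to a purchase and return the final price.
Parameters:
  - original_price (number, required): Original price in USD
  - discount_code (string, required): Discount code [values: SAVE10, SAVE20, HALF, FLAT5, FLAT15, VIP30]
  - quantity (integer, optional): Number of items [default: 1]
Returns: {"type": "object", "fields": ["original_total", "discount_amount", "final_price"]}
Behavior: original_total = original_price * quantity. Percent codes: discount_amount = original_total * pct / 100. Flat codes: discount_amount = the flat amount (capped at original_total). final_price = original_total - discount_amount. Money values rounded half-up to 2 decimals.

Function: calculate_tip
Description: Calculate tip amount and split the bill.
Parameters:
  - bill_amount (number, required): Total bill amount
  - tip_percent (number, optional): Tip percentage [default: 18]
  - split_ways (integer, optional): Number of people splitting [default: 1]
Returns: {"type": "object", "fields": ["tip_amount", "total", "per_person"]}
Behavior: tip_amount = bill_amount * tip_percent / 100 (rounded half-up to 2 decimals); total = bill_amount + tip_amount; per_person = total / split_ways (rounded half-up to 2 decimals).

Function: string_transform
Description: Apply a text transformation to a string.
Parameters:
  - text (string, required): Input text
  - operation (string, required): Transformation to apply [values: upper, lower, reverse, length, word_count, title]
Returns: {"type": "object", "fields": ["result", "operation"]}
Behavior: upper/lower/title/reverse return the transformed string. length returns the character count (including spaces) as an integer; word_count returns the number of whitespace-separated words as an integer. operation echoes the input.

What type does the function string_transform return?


The string_transform spec declares Returns: {"type": "object", "fields": ["result", "operation"]}
Type:
object


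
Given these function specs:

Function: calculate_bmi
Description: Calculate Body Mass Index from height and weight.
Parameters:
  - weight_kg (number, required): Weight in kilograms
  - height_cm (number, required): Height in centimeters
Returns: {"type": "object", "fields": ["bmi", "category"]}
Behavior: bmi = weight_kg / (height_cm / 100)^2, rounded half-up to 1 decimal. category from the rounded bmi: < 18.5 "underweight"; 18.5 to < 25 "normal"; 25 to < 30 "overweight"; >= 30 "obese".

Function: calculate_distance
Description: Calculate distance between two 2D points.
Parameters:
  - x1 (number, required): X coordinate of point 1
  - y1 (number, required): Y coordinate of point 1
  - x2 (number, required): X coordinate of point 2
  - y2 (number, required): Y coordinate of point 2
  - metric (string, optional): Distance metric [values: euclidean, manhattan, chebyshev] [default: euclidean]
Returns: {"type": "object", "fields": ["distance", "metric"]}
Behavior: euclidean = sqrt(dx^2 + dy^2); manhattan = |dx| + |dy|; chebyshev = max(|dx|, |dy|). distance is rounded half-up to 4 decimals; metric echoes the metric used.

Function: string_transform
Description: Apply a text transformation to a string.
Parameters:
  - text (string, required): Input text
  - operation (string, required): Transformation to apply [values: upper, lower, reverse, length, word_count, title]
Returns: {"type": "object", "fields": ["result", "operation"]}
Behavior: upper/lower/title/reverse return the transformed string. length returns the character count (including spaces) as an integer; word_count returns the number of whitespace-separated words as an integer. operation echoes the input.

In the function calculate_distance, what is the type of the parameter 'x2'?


The calculate_distance spec declares:
  - x2 (number, required): X coordinate of point 2
Type:
number
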